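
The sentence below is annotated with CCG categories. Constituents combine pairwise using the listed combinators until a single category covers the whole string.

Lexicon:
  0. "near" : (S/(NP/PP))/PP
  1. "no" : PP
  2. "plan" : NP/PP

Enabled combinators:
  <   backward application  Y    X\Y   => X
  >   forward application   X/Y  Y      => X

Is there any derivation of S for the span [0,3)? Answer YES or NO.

YES

[0,3] S   >
  [0,2] S/(NP/PP)   >
    [0,1] "near" : (S/(NP/PP))/PP
    [1,2] "no" : PP
  [2,3] "plan" : NP/PP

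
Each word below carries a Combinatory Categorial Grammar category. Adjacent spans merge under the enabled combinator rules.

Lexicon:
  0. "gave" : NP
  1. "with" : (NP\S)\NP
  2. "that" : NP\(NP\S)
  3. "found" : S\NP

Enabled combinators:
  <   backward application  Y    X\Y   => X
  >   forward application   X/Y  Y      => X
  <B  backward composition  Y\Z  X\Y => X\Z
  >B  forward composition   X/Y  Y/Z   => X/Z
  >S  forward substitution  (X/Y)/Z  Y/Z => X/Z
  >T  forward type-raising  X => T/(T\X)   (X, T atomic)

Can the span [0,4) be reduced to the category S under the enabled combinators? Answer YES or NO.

[0,4] S   <
  [0,3] NP   <
    [0,2] NP\S   <
      [0,1] "gave" : NP
      [1,2] "with" : (NP\S)\NP
    [2,3] "that" : NP\(NP\S)
  [3,4] "found" : S\NP

YES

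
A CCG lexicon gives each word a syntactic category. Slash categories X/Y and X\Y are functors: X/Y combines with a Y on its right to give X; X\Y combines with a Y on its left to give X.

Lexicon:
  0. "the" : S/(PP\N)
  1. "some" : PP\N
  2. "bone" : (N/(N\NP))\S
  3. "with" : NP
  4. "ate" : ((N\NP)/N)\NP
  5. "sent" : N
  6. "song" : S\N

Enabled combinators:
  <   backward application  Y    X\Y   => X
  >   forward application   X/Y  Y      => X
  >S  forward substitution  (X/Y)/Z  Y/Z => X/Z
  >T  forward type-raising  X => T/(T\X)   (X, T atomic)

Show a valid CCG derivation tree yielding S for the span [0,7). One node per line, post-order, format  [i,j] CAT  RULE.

[0,1] S/(PP\N)  lex  "the"
[1,2] PP\N  lex  "some"
[0,2] S  >  k=1
[2,3] (N/(N\NP))\S  lex  "bone"
[0,3] N/(N\NP)  <  k=2
[3,4] NP  lex  "with"
[4,5] ((N\NP)/N)\NP  lex  "ate"
[3,5] (N\NP)/N  <  k=4
[5,6] N  lex  "sent"
[3,6] N\NP  >  k=5
[0,6] N  >  k=3
[6,7] S\N  lex  "song"
[0,7] S  <  k=6

[0,7] S   <
  [0,6] N   >
    [0,3] N/(N\NP)   <
      [0,2] S   >
        [0,1] "the" : S/(PP\N)
        [1,2] "some" : PP\N
      [2,3] "bone" : (N/(N\NP))\S
    [3,6] N\NP   >
      [3,5] (N\NP)/N   <
        [3,4] "with" : NP
        [4,5] "ate" : ((N\NP)/N)\NP
      [5,6] "sent" : N
  [6,7] "song" : S\N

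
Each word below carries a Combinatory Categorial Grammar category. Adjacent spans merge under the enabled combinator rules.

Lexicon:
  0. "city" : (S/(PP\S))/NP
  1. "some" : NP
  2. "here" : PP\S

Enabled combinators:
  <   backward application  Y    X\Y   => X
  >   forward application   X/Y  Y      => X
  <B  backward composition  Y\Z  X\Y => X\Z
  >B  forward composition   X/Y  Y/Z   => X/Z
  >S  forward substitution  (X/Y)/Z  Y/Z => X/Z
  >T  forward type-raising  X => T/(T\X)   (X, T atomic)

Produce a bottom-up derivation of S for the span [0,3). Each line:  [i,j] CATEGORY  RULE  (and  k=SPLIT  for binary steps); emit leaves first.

[0,3] S   >
  [0,2] S/(PP\S)   >
    [0,1] "city" : (S/(PP\S))/NP
    [1,2] "some" : NP
  [2,3] "here" : PP\S

[0,1] (S/(PP\S))/NP  lex  "city"
[1,2] NP  lex  "some"
[0,2] S/(PP\S)  >  k=1
[2,3] PP\S  lex  "here"
[0,3] S  >  k=2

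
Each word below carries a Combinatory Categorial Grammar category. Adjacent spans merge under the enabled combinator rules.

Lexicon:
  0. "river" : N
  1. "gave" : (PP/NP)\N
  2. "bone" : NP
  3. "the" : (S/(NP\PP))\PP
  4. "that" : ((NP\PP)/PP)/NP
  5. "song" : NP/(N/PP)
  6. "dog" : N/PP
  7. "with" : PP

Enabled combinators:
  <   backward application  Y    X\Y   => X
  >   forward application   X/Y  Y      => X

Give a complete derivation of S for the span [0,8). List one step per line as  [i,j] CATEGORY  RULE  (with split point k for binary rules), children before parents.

[0,8] S   >
  [0,4] S/(NP\PP)   <
    [0,3] PP   >
      [0,2] PP/NP   <
        [0,1] "river" : N
        [1,2] "gave" : (PP/NP)\N
      [2,3] "bone" : NP
    [3,4] "the" : (S/(NP\PP))\PP
  [4,8] NP\PP   >
    [4,7] (NP\PP)/PP   >
      [4,5] "that" : ((NP\PP)/PP)/NP
      [5,7] NP   >
        [5,6] "song" : NP/(N/PP)
        [6,7] "dog" : N/PP
    [7,8] "with" : PP

[0,1] N  lex  "river"
[1,2] (PP/NP)\N  lex  "gave"
[0,2] PP/NP  <  k=1
[2,3] NP  lex  "bone"
[0,3] PP  >  k=2
[3,4] (S/(NP\PP))\PP  lex  "the"
[0,4] S/(NP\PP)  <  k=3
[4,5] ((NP\PP)/PP)/NP  lex  "that"
[5,6] NP/(N/PP)  lex  "song"
[6,7] N/PP  lex  "dog"
[5,7] NP  >  k=6
[4,7] (NP\PP)/PP  >  k=5
[7,8] PP  lex  "with"
[4,8] NP\PP  >  k=7
[0,8] S  >  k=4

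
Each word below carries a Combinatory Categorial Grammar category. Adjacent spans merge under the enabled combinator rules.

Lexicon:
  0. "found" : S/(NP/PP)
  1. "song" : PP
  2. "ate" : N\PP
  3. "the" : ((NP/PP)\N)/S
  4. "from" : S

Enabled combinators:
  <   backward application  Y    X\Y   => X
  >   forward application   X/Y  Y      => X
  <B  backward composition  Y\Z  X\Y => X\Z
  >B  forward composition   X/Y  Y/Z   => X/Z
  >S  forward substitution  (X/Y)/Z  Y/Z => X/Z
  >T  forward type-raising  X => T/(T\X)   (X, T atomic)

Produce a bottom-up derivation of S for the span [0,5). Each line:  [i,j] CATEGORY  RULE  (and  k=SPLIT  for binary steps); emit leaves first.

[0,1] S/(NP/PP)  lex  "found"
[1,2] PP  lex  "song"
[1,2] N/(N\PP)  >T
[2,3] N\PP  lex  "ate"
[1,3] N  >  k=2
[3,4] ((NP/PP)\N)/S  lex  "the"
[4,5] S  lex  "from"
[3,5] (NP/PP)\N  >  k=4
[1,5] NP/PP  <  k=3
[0,5] S  >  k=1

[0,5] S   >
  [0,1] "found" : S/(NP/PP)
  [1,5] NP/PP   <
    [1,3] N   >
      [1,2] N/(N\PP)   >T
        [1,2] "song" : PP
      [2,3] "ate" : N\PP
    [3,5] (NP/PP)\N   >
      [3,4] "the" : ((NP/PP)\N)/S
      [4,5] "from" : S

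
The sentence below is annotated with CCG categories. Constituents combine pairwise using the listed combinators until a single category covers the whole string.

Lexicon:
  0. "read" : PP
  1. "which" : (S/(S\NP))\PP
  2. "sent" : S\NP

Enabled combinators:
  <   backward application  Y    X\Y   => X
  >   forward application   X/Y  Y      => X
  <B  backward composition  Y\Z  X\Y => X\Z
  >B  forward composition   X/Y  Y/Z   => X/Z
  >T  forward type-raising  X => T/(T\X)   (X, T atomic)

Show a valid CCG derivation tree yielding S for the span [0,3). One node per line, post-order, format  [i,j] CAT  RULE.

[0,3] S   >
  [0,2] S/(S\NP)   <
    [0,1] "read" : PP
    [1,2] "which" : (S/(S\NP))\PP
  [2,3] "sent" : S\NP

[0,1] PP  lex  "read"
[1,2] (S/(S\NP))\PP  lex  "which"
[0,2] S/(S\NP)  <  k=1
[2,3] S\NP  lex  "sent"
[0,3] S  >  k=2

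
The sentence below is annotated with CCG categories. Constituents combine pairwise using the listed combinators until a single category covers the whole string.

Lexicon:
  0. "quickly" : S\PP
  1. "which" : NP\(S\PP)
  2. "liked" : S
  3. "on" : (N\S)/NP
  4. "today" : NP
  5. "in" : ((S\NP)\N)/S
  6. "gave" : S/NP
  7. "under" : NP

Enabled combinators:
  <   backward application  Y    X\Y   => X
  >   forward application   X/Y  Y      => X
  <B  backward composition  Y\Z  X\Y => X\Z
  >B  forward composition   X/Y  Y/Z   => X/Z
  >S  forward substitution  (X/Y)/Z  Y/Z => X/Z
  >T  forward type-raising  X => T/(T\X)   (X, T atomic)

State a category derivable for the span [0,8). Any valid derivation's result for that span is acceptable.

S

[0,8] S   <
  [0,2] NP   <
    [0,1] "quickly" : S\PP
    [1,2] "which" : NP\(S\PP)
  [2,8] S\NP   <
    [2,5] N   >
      [2,3] N/(N\S)   >T
        [2,3] "liked" : S
      [3,5] N\S   >
        [3,4] "on" : (N\S)/NP
        [4,5] "today" : NP
    [5,8] (S\NP)\N   >
      [5,6] "in" : ((S\NP)\N)/S
      [6,8] S   >
        [6,7] "gave" : S/NP
        [7,8] "under" : NP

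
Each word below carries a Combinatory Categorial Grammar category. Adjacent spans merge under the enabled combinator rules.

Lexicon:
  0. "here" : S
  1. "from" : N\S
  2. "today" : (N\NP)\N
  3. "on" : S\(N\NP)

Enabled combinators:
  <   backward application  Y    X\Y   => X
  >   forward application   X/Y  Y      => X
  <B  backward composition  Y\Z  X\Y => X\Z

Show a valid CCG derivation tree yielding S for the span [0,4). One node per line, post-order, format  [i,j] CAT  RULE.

[0,1] S  lex  "here"
[1,2] N\S  lex  "from"
[0,2] N  <  k=1
[2,3] (N\NP)\N  lex  "today"
[3,4] S\(N\NP)  lex  "on"
[2,4] S\N  <B  k=3
[0,4] S  <  k=2

[0,4] S   <
  [0,2] N   <
    [0,1] "here" : S
    [1,2] "from" : N\S
  [2,4] S\N   <B
    [2,3] "today" : (N\NP)\N
    [3,4] "on" : S\(N\NP)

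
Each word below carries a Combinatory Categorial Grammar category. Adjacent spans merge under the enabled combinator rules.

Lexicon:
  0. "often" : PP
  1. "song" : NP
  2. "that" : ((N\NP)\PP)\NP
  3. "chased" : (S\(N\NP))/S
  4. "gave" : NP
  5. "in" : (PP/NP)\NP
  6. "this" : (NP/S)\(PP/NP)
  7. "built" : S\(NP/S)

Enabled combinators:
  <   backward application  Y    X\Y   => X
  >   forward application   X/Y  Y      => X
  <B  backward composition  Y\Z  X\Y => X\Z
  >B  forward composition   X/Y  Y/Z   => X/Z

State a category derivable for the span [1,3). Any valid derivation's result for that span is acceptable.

(N\NP)\PP

[0,8] S   <
  [0,3] N\NP   <
    [0,1] "often" : PP
    [1,3] (N\NP)\PP   <
      [1,2] "song" : NP
      [2,3] "that" : ((N\NP)\PP)\NP
  [3,8] S\(N\NP)   >
    [3,4] "chased" : (S\(N\NP))/S
    [4,8] S   <
      [4,7] NP/S   <
        [4,6] PP/NP   <
          [4,5] "gave" : NP
          [5,6] "in" : (PP/NP)\NP
        [6,7] "this" : (NP/S)\(PP/NP)
      [7,8] "built" : S\(NP/S)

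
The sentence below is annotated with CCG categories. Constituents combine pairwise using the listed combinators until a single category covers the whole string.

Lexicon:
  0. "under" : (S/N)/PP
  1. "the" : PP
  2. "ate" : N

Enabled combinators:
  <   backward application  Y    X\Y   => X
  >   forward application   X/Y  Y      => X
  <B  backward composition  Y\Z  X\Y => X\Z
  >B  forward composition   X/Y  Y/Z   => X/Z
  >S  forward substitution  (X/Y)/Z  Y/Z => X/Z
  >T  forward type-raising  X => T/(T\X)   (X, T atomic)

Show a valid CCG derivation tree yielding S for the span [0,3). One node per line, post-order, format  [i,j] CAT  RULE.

[0,1] (S/N)/PP  lex  "under"
[1,2] PP  lex  "the"
[0,2] S/N  >  k=1
[2,3] N  lex  "ate"
[0,3] S  >  k=2

[0,3] S   >
  [0,2] S/N   >
    [0,1] "under" : (S/N)/PP
    [1,2] "the" : PP
  [2,3] "ate" : N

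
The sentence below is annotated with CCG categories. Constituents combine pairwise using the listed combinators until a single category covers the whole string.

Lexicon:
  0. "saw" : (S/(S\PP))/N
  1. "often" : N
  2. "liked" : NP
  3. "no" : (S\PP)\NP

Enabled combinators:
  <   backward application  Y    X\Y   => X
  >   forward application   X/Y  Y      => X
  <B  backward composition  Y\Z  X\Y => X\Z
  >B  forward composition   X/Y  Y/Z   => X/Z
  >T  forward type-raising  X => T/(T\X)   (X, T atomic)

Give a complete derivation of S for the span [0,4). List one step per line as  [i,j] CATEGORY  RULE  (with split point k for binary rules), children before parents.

[0,1] (S/(S\PP))/N  lex  "saw"
[1,2] N  lex  "often"
[0,2] S/(S\PP)  >  k=1
[2,3] NP  lex  "liked"
[3,4] (S\PP)\NP  lex  "no"
[2,4] S\PP  <  k=3
[0,4] S  >  k=2

[0,4] S   >
  [0,2] S/(S\PP)   >
    [0,1] "saw" : (S/(S\PP))/N
    [1,2] "often" : N
  [2,4] S\PP   <
    [2,3] "liked" : NP
    [3,4] "no" : (S\PP)\NP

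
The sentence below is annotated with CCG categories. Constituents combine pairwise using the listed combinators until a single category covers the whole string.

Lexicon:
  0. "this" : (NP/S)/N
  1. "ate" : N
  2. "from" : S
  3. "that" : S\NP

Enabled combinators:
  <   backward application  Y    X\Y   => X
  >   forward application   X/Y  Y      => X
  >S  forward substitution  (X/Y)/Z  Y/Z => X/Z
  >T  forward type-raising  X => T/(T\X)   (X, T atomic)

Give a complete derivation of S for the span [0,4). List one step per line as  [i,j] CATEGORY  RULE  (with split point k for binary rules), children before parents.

[0,1] (NP/S)/N  lex  "this"
[1,2] N  lex  "ate"
[0,2] NP/S  >  k=1
[2,3] S  lex  "from"
[0,3] NP  >  k=2
[3,4] S\NP  lex  "that"
[0,4] S  <  k=3

[0,4] S   <
  [0,3] NP   >
    [0,2] NP/S   >
      [0,1] "this" : (NP/S)/N
      [1,2] "ate" : N
    [2,3] "from" : S
  [3,4] "that" : S\NP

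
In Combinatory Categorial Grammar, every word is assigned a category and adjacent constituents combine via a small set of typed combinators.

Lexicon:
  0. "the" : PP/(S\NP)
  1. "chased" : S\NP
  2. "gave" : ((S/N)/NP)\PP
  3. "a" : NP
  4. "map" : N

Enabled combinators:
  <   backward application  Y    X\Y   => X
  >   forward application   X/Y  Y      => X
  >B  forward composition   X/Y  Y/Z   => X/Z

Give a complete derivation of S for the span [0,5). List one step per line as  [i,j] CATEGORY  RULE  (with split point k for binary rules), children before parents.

[0,5] S   >
  [0,4] S/N   >
    [0,3] (S/N)/NP   <
      [0,2] PP   >
        [0,1] "the" : PP/(S\NP)
        [1,2] "chased" : S\NP
      [2,3] "gave" : ((S/N)/NP)\PP
    [3,4] "a" : NP
  [4,5] "map" : N

[0,1] PP/(S\NP)  lex  "the"
[1,2] S\NP  lex  "chased"
[0,2] PP  >  k=1
[2,3] ((S/N)/NP)\PP  lex  "gave"
[0,3] (S/N)/NP  <  k=2
[3,4] NP  lex  "a"
[0,4] S/N  >  k=3
[4,5] N  lex  "map"
[0,5] S  >  k=4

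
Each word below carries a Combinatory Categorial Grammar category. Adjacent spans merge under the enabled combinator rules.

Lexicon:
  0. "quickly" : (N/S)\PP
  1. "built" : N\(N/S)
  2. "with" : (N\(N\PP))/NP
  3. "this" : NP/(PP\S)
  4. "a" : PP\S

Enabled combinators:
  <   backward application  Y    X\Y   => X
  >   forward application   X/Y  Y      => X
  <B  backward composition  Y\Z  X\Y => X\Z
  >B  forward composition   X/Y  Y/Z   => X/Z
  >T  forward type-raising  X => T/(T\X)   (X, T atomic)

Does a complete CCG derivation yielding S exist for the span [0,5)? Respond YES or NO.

NO

(N/S)\PP N\(N/S) (N\(N\PP))/NP NP/(PP\S) PP\S
CKY chart[0,5] = {N, N/(N\N), NP/(NP\N), PP/(PP\N), S/(S\N)}; S ∉ chart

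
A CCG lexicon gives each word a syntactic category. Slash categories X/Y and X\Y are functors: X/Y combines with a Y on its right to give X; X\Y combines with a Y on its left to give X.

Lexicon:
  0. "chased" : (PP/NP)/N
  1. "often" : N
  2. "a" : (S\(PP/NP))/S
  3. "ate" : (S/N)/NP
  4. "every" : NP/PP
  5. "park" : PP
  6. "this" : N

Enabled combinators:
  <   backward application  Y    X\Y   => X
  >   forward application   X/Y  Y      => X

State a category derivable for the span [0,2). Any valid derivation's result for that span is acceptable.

PP/NP

[0,7] S   <
  [0,2] PP/NP   >
    [0,1] "chased" : (PP/NP)/N
    [1,2] "often" : N
  [2,7] S\(PP/NP)   >
    [2,3] "a" : (S\(PP/NP))/S
    [3,7] S   >
      [3,6] S/N   >
        [3,4] "ate" : (S/N)/NP
        [4,6] NP   >
          [4,5] "every" : NP/PP
          [5,6] "park" : PP
      [6,7] "this" : N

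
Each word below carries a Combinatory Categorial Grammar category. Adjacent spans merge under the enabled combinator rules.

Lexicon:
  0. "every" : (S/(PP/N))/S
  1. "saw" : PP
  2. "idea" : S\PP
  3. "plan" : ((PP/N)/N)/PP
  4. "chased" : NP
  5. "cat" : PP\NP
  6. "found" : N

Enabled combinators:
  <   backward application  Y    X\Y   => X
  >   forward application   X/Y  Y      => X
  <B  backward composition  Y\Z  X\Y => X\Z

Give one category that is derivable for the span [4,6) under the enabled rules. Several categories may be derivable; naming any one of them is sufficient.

PP

[0,7] S   >
  [0,3] S/(PP/N)   >
    [0,1] "every" : (S/(PP/N))/S
    [1,3] S   <
      [1,2] "saw" : PP
      [2,3] "idea" : S\PP
  [3,7] PP/N   >
    [3,6] (PP/N)/N   >
      [3,4] "plan" : ((PP/N)/N)/PP
      [4,6] PP   <
        [4,5] "chased" : NP
        [5,6] "cat" : PP\NP
    [6,7] "found" : N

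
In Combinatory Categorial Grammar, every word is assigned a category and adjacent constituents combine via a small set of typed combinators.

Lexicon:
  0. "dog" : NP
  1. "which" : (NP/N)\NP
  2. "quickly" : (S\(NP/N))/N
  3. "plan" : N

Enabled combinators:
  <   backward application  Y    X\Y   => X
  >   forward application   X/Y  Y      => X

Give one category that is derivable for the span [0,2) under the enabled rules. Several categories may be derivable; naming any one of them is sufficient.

[0,4] S   <
  [0,2] NP/N   <
    [0,1] "dog" : NP
    [1,2] "which" : (NP/N)\NP
  [2,4] S\(NP/N)   >
    [2,3] "quickly" : (S\(NP/N))/N
    [3,4] "plan" : N

NP/N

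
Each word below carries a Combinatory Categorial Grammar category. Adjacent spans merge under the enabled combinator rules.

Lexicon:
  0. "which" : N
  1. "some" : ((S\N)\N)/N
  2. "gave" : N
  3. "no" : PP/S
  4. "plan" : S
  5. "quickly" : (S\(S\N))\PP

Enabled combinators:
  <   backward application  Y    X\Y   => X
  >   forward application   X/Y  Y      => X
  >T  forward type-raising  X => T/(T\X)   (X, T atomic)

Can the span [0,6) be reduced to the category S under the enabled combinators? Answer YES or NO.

YES

[0,6] S   <
  [0,3] S\N   <
    [0,1] "which" : N
    [1,3] (S\N)\N   >
      [1,2] "some" : ((S\N)\N)/N
      [2,3] "gave" : N
  [3,6] S\(S\N)   <
    [3,5] PP   >
      [3,4] "no" : PP/S
      [4,5] "plan" : S
    [5,6] "quickly" : (S\(S\N))\PP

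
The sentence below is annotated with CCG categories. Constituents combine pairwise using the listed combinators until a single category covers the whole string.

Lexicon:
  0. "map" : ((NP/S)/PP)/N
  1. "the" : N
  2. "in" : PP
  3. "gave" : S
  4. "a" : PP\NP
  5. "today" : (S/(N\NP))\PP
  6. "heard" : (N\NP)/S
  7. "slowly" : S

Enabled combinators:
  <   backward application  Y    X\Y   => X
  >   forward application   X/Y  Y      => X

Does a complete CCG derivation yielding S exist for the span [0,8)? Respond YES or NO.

[0,8] S   >
  [0,6] S/(N\NP)   <
    [0,5] PP   <
      [0,4] NP   >
        [0,3] NP/S   >
          [0,2] (NP/S)/PP   >
            [0,1] "map" : ((NP/S)/PP)/N
            [1,2] "the" : N
          [2,3] "in" : PP
        [3,4] "gave" : S
      [4,5] "a" : PP\NP
    [5,6] "today" : (S/(N\NP))\PP
  [6,8] N\NP   >
    [6,7] "heard" : (N\NP)/S
    [7,8] "slowly" : S

YES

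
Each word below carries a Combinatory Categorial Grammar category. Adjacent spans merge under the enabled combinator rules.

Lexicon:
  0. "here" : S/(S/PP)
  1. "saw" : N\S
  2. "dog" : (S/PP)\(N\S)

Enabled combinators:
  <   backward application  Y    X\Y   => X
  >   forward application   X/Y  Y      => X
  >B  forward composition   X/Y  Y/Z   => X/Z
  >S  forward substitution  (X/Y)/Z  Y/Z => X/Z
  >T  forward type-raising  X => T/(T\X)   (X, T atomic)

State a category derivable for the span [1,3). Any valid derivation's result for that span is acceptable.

S/PP

[0,3] S   >
  [0,1] "here" : S/(S/PP)
  [1,3] S/PP   <
    [1,2] "saw" : N\S
    [2,3] "dog" : (S/PP)\(N\S)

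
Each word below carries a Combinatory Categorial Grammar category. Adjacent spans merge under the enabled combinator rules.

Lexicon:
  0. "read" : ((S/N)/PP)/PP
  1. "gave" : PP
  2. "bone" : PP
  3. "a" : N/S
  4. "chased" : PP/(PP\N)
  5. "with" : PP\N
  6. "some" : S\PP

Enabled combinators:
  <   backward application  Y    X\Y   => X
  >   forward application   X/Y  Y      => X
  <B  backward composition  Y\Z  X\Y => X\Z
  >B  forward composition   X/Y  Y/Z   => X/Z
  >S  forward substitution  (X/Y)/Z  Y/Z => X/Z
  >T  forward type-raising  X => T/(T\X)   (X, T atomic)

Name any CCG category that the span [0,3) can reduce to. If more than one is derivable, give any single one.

[0,7] S   >
  [0,3] S/N   >
    [0,2] (S/N)/PP   >
      [0,1] "read" : ((S/N)/PP)/PP
      [1,2] "gave" : PP
    [2,3] "bone" : PP
  [3,7] N   >
    [3,4] "a" : N/S
    [4,7] S   <
      [4,6] PP   >
        [4,5] "chased" : PP/(PP\N)
        [5,6] "with" : PP\N
      [6,7] "some" : S\PP

S/N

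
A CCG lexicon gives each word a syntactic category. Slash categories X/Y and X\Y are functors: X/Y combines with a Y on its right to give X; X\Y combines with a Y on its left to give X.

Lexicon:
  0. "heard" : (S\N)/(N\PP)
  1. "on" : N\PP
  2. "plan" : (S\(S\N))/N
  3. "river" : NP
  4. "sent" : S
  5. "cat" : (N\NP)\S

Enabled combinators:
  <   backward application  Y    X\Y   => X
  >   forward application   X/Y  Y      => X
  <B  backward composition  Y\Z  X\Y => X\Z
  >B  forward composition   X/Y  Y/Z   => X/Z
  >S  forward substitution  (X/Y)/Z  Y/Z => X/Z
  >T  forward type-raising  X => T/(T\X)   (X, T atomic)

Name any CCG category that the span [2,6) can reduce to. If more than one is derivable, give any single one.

[0,6] S   <
  [0,2] S\N   >
    [0,1] "heard" : (S\N)/(N\PP)
    [1,2] "on" : N\PP
  [2,6] S\(S\N)   >
    [2,3] "plan" : (S\(S\N))/N
    [3,6] N   <
      [3,4] "river" : NP
      [4,6] N\NP   <
        [4,5] "sent" : S
        [5,6] "cat" : (N\NP)\S

S\(S\N)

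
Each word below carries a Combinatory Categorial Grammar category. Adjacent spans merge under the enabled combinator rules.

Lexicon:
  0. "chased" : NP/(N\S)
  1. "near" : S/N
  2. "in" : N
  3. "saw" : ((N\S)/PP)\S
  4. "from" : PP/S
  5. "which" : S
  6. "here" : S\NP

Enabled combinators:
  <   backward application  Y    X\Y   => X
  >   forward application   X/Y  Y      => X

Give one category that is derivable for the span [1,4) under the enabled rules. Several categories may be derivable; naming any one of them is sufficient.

(N\S)/PP

[0,7] S   <
  [0,6] NP   >
    [0,1] "chased" : NP/(N\S)
    [1,6] N\S   >
      [1,4] (N\S)/PP   <
        [1,3] S   >
          [1,2] "near" : S/N
          [2,3] "in" : N
        [3,4] "saw" : ((N\S)/PP)\S
      [4,6] PP   >
        [4,5] "from" : PP/S
        [5,6] "which" : S
  [6,7] "here" : S\NP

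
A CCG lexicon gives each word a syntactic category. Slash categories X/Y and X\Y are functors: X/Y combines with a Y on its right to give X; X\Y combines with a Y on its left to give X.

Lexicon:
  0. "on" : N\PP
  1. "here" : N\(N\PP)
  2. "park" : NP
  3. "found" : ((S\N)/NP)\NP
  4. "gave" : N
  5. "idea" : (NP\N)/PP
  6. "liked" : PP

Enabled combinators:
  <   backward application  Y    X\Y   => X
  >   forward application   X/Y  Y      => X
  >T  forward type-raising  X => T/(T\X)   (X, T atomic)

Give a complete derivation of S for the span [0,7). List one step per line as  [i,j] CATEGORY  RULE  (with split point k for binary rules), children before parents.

[0,7] S   <
  [0,2] N   <
    [0,1] "on" : N\PP
    [1,2] "here" : N\(N\PP)
  [2,7] S\N   >
    [2,4] (S\N)/NP   <
      [2,3] "park" : NP
      [3,4] "found" : ((S\N)/NP)\NP
    [4,7] NP   <
      [4,5] "gave" : N
      [5,7] NP\N   >
        [5,6] "idea" : (NP\N)/PP
        [6,7] "liked" : PP

[0,1] N\PP  lex  "on"
[1,2] N\(N\PP)  lex  "here"
[0,2] N  <  k=1
[2,3] NP  lex  "park"
[3,4] ((S\N)/NP)\NP  lex  "found"
[2,4] (S\N)/NP  <  k=3
[4,5] N  lex  "gave"
[5,6] (NP\N)/PP  lex  "idea"
[6,7] PP  lex  "liked"
[5,7] NP\N  >  k=6
[4,7] NP  <  k=5
[2,7] S\N  >  k=4
[0,7] S  <  k=2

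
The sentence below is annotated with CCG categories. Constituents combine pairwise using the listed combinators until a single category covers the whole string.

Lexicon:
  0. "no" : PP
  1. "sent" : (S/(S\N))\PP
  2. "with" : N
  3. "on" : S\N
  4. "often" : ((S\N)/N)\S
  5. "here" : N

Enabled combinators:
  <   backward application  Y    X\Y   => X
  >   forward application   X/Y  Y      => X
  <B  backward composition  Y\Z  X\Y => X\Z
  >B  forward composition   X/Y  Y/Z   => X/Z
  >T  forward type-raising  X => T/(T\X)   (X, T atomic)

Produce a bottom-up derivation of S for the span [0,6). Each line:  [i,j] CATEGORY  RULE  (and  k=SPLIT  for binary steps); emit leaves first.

[0,6] S   >
  [0,2] S/(S\N)   <
    [0,1] "no" : PP
    [1,2] "sent" : (S/(S\N))\PP
  [2,6] S\N   >
    [2,5] (S\N)/N   <
      [2,4] S   >
        [2,3] S/(S\N)   >T
          [2,3] "with" : N
        [3,4] "on" : S\N
      [4,5] "often" : ((S\N)/N)\S
    [5,6] "here" : N

[0,1] PP  lex  "no"
[1,2] (S/(S\N))\PP  lex  "sent"
[0,2] S/(S\N)  <  k=1
[2,3] N  lex  "with"
[2,3] S/(S\N)  >T
[3,4] S\N  lex  "on"
[2,4] S  >  k=3
[4,5] ((S\N)/N)\S  lex  "often"
[2,5] (S\N)/N  <  k=4
[5,6] N  lex  "here"
[2,6] S\N  >  k=5
[0,6] S  >  k=2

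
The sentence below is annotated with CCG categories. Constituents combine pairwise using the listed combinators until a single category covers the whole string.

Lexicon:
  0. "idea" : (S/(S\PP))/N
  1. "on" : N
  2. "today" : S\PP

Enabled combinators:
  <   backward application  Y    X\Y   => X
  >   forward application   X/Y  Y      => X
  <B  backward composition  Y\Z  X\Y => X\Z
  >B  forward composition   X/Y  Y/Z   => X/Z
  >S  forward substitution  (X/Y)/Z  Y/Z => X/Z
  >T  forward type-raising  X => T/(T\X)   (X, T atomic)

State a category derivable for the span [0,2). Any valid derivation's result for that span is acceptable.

[0,3] S   >
  [0,2] S/(S\PP)   >
    [0,1] "idea" : (S/(S\PP))/N
    [1,2] "on" : N
  [2,3] "today" : S\PP

S/(S\PP)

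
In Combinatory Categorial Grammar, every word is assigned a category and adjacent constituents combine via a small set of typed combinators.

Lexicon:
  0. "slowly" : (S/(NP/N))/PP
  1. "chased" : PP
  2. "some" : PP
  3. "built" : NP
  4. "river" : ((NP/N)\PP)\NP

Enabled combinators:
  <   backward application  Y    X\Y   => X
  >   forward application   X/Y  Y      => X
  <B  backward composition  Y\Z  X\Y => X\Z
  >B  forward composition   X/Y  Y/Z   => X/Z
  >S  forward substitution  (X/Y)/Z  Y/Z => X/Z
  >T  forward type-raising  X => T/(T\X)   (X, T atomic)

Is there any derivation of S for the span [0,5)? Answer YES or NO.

YES

[0,5] S   >
  [0,2] S/(NP/N)   >
    [0,1] "slowly" : (S/(NP/N))/PP
    [1,2] "chased" : PP
  [2,5] NP/N   <
    [2,3] "some" : PP
    [3,5] (NP/N)\PP   <
      [3,4] "built" : NP
      [4,5] "river" : ((NP/N)\PP)\NP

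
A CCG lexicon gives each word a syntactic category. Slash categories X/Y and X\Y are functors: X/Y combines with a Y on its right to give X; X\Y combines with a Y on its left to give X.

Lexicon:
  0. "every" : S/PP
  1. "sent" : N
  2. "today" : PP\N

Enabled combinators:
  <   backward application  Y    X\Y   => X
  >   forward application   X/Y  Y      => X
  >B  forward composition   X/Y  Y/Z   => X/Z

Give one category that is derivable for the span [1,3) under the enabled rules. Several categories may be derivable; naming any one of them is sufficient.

PP

[0,3] S   >
  [0,1] "every" : S/PP
  [1,3] PP   <
    [1,2] "sent" : N
    [2,3] "today" : PP\N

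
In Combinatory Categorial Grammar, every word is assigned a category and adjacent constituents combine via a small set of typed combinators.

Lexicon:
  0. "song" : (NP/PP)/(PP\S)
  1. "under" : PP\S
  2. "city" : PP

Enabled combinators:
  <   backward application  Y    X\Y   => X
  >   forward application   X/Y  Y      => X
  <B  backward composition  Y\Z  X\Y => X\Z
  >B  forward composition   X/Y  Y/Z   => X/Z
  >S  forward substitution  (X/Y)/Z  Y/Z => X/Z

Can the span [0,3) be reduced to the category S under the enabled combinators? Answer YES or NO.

NO

(NP/PP)/(PP\S) PP\S PP
CKY chart[0,3] = {NP}; S ∉ chart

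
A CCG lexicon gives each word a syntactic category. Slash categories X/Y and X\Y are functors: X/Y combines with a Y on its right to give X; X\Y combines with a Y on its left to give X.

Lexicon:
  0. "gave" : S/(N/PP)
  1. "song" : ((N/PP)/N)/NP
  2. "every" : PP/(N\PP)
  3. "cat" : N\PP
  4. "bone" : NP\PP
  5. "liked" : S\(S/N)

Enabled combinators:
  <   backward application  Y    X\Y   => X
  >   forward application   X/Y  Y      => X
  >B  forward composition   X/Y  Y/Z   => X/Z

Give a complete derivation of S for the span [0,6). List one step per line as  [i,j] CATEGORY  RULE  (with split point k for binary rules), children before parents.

[0,1] S/(N/PP)  lex  "gave"
[1,2] ((N/PP)/N)/NP  lex  "song"
[2,3] PP/(N\PP)  lex  "every"
[3,4] N\PP  lex  "cat"
[2,4] PP  >  k=3
[4,5] NP\PP  lex  "bone"
[2,5] NP  <  k=4
[1,5] (N/PP)/N  >  k=2
[0,5] S/N  >B  k=1
[5,6] S\(S/N)  lex  "liked"
[0,6] S  <  k=5

[0,6] S   <
  [0,5] S/N   >B
    [0,1] "gave" : S/(N/PP)
    [1,5] (N/PP)/N   >
      [1,2] "song" : ((N/PP)/N)/NP
      [2,5] NP   <
        [2,4] PP   >
          [2,3] "every" : PP/(N\PP)
          [3,4] "cat" : N\PP
        [4,5] "bone" : NP\PP
  [5,6] "liked" : S\(S/N)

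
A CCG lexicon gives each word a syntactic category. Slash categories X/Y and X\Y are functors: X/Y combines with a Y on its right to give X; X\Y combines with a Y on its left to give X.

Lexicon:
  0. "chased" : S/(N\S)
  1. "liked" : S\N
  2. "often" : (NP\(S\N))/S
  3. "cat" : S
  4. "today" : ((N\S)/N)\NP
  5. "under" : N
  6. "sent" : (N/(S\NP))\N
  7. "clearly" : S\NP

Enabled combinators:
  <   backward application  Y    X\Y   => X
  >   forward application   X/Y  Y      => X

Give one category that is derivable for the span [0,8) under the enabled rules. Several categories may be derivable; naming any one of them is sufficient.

[0,8] S   >
  [0,1] "chased" : S/(N\S)
  [1,8] N\S   >
    [1,5] (N\S)/N   <
      [1,4] NP   <
        [1,2] "liked" : S\N
        [2,4] NP\(S\N)   >
          [2,3] "often" : (NP\(S\N))/S
          [3,4] "cat" : S
      [4,5] "today" : ((N\S)/N)\NP
    [5,8] N   >
      [5,7] N/(S\NP)   <
        [5,6] "under" : N
        [6,7] "sent" : (N/(S\NP))\N
      [7,8] "clearly" : S\NP

S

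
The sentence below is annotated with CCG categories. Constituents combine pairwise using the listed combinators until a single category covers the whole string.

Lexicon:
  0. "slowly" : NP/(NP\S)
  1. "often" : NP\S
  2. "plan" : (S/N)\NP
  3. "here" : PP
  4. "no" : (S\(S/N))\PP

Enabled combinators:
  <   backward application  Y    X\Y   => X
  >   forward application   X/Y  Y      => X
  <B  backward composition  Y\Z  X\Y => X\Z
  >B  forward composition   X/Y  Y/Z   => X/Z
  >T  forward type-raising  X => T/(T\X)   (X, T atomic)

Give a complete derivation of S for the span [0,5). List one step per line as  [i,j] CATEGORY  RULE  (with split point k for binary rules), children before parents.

[0,5] S   <
  [0,2] NP   >
    [0,1] "slowly" : NP/(NP\S)
    [1,2] "often" : NP\S
  [2,5] S\NP   <B
    [2,3] "plan" : (S/N)\NP
    [3,5] S\(S/N)   <
      [3,4] "here" : PP
      [4,5] "no" : (S\(S/N))\PP

[0,1] NP/(NP\S)  lex  "slowly"
[1,2] NP\S  lex  "often"
[0,2] NP  >  k=1
[2,3] (S/N)\NP  lex  "plan"
[3,4] PP  lex  "here"
[4,5] (S\(S/N))\PP  lex  "no"
[3,5] S\(S/N)  <  k=4
[2,5] S\NP  <B  k=3
[0,5] S  <  k=2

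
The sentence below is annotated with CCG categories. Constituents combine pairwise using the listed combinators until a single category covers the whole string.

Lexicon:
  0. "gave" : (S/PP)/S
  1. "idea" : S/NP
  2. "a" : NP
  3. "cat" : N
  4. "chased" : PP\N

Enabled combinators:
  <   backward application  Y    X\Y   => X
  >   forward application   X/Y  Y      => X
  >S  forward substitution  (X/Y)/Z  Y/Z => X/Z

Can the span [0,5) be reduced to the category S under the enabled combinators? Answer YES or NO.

[0,5] S   >
  [0,3] S/PP   >
    [0,1] "gave" : (S/PP)/S
    [1,3] S   >
      [1,2] "idea" : S/NP
      [2,3] "a" : NP
  [3,5] PP   <
    [3,4] "cat" : N
    [4,5] "chased" : PP\N

YES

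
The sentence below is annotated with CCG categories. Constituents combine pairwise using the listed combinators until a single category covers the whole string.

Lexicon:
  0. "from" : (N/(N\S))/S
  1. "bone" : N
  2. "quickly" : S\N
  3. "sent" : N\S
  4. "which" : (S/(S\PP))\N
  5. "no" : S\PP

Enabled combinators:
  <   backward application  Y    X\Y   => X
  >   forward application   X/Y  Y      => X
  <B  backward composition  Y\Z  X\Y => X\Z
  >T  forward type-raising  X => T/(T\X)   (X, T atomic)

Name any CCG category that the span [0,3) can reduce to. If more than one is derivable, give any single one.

N/(N\S)

[0,6] S   >
  [0,5] S/(S\PP)   <
    [0,4] N   >
      [0,3] N/(N\S)   >
        [0,1] "from" : (N/(N\S))/S
        [1,3] S   <
          [1,2] "bone" : N
          [2,3] "quickly" : S\N
      [3,4] "sent" : N\S
    [4,5] "which" : (S/(S\PP))\N
  [5,6] "no" : S\PP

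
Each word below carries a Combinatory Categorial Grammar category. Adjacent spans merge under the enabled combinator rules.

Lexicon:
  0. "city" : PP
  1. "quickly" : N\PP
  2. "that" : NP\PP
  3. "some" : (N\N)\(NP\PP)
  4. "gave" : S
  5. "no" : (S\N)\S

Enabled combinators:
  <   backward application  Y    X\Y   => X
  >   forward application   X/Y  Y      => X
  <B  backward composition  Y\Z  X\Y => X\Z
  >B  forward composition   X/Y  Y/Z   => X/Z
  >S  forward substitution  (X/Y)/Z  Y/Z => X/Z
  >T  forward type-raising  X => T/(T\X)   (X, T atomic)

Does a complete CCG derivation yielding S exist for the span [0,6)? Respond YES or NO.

YES

[0,6] S   <
  [0,1] "city" : PP
  [1,6] S\PP   <B
    [1,4] N\PP   <B
      [1,2] "quickly" : N\PP
      [2,4] N\N   <
        [2,3] "that" : NP\PP
        [3,4] "some" : (N\N)\(NP\PP)
    [4,6] S\N   <
      [4,5] "gave" : S
      [5,6] "no" : (S\N)\S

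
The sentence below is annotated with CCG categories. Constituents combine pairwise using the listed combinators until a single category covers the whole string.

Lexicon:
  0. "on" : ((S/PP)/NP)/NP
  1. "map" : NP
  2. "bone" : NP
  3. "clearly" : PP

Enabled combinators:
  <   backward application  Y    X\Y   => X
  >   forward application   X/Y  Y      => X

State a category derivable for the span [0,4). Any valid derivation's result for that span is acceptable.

[0,4] S   >
  [0,3] S/PP   >
    [0,2] (S/PP)/NP   >
      [0,1] "on" : ((S/PP)/NP)/NP
      [1,2] "map" : NP
    [2,3] "bone" : NP
  [3,4] "clearly" : PP

S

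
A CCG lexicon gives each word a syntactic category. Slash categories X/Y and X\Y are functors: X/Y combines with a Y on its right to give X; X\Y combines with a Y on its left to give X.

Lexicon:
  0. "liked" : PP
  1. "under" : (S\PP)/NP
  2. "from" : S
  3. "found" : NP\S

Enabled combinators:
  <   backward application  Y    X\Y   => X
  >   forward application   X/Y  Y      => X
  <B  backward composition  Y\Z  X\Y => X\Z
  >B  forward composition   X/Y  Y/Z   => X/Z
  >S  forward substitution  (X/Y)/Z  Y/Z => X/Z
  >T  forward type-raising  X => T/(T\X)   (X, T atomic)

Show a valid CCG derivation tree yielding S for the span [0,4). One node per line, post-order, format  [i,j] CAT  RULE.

[0,4] S   <
  [0,1] "liked" : PP
  [1,4] S\PP   >
    [1,2] "under" : (S\PP)/NP
    [2,4] NP   <
      [2,3] "from" : S
      [3,4] "found" : NP\S

[0,1] PP  lex  "liked"
[1,2] (S\PP)/NP  lex  "under"
[2,3] S  lex  "from"
[3,4] NP\S  lex  "found"
[2,4] NP  <  k=3
[1,4] S\PP  >  k=2
[0,4] S  <  k=1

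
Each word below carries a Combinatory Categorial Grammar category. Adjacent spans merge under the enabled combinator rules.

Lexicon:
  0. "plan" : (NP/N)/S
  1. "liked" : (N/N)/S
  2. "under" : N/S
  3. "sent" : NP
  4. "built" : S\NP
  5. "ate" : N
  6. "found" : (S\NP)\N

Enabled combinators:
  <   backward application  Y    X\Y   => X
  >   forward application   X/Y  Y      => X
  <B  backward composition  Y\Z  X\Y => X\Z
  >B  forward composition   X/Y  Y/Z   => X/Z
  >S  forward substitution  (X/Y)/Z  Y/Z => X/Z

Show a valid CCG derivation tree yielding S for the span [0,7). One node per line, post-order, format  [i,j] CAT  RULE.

[0,7] S   <
  [0,5] NP   >
    [0,3] NP/S   >S
      [0,1] "plan" : (NP/N)/S
      [1,3] N/S   >S
        [1,2] "liked" : (N/N)/S
        [2,3] "under" : N/S
    [3,5] S   <
      [3,4] "sent" : NP
      [4,5] "built" : S\NP
  [5,7] S\NP   <
    [5,6] "ate" : N
    [6,7] "found" : (S\NP)\N

[0,1] (NP/N)/S  lex  "plan"
[1,2] (N/N)/S  lex  "liked"
[2,3] N/S  lex  "under"
[1,3] N/S  >S  k=2
[0,3] NP/S  >S  k=1
[3,4] NP  lex  "sent"
[4,5] S\NP  lex  "built"
[3,5] S  <  k=4
[0,5] NP  >  k=3
[5,6] N  lex  "ate"
[6,7] (S\NP)\N  lex  "found"
[5,7] S\NP  <  k=6
[0,7] S  <  k=5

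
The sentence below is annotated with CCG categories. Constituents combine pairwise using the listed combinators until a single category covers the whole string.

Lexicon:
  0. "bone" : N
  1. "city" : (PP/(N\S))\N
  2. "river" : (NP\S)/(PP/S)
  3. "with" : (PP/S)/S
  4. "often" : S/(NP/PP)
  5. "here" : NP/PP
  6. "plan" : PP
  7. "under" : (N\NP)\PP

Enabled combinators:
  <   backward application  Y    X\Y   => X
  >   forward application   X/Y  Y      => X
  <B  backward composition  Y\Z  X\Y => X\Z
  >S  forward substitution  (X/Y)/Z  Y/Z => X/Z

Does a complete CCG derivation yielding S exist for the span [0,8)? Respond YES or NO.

NO

N (PP/(N\S))\N (NP\S)/(PP/S) (PP/S)/S S/(NP/PP) NP/PP PP (N\NP)\PP
CKY chart[0,8] = {PP}; S ∉ chart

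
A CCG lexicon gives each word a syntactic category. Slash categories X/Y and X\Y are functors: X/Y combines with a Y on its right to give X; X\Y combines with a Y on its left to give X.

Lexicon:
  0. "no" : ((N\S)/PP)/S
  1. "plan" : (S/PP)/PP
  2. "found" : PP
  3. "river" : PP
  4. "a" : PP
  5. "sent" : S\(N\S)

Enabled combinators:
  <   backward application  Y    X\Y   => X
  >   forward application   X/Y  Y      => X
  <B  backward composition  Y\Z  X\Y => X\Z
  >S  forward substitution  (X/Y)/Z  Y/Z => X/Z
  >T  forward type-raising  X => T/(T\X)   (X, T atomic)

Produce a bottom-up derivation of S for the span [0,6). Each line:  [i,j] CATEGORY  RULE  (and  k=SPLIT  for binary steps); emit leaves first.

[0,6] S   <
  [0,5] N\S   >
    [0,4] (N\S)/PP   >
      [0,1] "no" : ((N\S)/PP)/S
      [1,4] S   >
        [1,3] S/PP   >
          [1,2] "plan" : (S/PP)/PP
          [2,3] "found" : PP
        [3,4] "river" : PP
    [4,5] "a" : PP
  [5,6] "sent" : S\(N\S)

[0,1] ((N\S)/PP)/S  lex  "no"
[1,2] (S/PP)/PP  lex  "plan"
[2,3] PP  lex  "found"
[1,3] S/PP  >  k=2
[3,4] PP  lex  "river"
[1,4] S  >  k=3
[0,4] (N\S)/PP  >  k=1
[4,5] PP  lex  "a"
[0,5] N\S  >  k=4
[5,6] S\(N\S)  lex  "sent"
[0,6] S  <  k=5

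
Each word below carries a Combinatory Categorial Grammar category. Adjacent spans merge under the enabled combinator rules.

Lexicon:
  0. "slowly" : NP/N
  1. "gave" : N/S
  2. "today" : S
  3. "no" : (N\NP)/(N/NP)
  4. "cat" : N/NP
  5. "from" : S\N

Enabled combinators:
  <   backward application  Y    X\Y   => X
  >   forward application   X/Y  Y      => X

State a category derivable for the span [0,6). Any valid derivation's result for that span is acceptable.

[0,6] S   <
  [0,5] N   <
    [0,3] NP   >
      [0,1] "slowly" : NP/N
      [1,3] N   >
        [1,2] "gave" : N/S
        [2,3] "today" : S
    [3,5] N\NP   >
      [3,4] "no" : (N\NP)/(N/NP)
      [4,5] "cat" : N/NP
  [5,6] "from" : S\N

S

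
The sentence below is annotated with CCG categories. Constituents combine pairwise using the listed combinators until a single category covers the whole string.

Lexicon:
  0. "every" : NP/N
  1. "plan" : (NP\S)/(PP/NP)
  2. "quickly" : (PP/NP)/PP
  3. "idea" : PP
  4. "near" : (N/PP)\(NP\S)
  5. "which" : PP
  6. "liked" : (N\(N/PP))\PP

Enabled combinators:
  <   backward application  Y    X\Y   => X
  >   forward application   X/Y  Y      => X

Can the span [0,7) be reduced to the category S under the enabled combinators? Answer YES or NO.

NP/N (NP\S)/(PP/NP) (PP/NP)/PP PP (N/PP)\(NP\S) PP (N\(N/PP))\PP
CKY chart[0,7] = {NP}; S ∉ chart

NO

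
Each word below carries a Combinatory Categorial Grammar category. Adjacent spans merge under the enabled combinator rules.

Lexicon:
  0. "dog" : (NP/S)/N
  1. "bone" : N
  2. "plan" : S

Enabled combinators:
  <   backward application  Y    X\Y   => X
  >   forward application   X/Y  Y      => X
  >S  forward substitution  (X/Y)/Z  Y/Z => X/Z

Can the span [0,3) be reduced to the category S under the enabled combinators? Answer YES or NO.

NO

(NP/S)/N N S
CKY chart[0,3] = {NP}; S ∉ chart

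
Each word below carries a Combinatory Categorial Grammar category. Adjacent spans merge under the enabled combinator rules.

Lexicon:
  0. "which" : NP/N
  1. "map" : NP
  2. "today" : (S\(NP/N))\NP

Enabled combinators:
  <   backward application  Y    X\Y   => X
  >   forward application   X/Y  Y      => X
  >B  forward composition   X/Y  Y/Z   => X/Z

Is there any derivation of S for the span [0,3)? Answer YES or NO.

[0,3] S   <
  [0,1] "which" : NP/N
  [1,3] S\(NP/N)   <
    [1,2] "map" : NP
    [2,3] "today" : (S\(NP/N))\NP

YES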